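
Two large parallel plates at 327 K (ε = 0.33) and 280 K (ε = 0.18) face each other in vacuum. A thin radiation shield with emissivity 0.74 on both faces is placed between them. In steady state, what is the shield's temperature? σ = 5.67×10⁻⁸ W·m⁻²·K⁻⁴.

T_s ≈ 312 K

In steady state the net flux on the hot side equals that on the cold side.
σ(T₁⁴−T_s⁴)/D₁ = σ(T_s⁴−T₂⁴)/D₂, with D₁ = 1/ε₁+1/ε_s−1 = 3.382, D₂ = 1/ε_s+1/ε₂−1 = 5.907.
Solve for T_s⁴: T_s⁴ = (D₂·T₁⁴ + D₁·T₂⁴)/(D₁+D₂) = 9.509×10⁹ K⁴.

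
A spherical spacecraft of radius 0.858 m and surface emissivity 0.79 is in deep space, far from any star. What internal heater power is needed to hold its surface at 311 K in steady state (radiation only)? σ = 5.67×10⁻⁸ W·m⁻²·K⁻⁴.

P ≈ 3880 W

P = εσ·4πr²·T⁴.
4πr² = 9.251 m²; T⁴ = 9.355×10⁹ K⁴.
P = 0.79·5.67×10⁻⁸·9.251·9.355×10⁹.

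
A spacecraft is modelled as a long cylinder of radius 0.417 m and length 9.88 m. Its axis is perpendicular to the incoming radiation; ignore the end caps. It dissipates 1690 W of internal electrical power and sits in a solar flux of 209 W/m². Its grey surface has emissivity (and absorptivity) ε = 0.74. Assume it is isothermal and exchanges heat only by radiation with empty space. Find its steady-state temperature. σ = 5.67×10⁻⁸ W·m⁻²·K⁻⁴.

At steady state, absorbed solar power + internal power = radiated power.
Absorbed: α·S·A_cross = 0.74·209·8.240 = 1274 W (cross-section 2rL).
Total input = 1274 + 1690 = 2964 W.
Radiated: εσ·A_surf·T⁴ with A_surf = 2πrL = 25.89 m².
T⁴ = 2964/(0.74·5.67×10⁻⁸·25.89) = 2.729×10⁹ K⁴.

T ≈ 229 K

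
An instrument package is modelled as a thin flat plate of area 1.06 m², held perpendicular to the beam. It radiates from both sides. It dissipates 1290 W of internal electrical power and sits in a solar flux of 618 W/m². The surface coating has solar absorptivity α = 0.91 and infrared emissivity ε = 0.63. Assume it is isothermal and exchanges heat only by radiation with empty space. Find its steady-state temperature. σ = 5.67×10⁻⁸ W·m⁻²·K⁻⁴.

T ≈ 397 K

At steady state, absorbed solar power + internal power = radiated power.
Absorbed: α·S·A_cross = 0.91·618·1.060 = 596.1 W (cross-section A).
Total input = 596.1 + 1290 = 1886 W.
Radiated: εσ·A_surf·T⁴ with A_surf = 2A = 2.120 m².
T⁴ = 1886/(0.63·5.67×10⁻⁸·2.120) = 2.491×10¹⁰ K⁴.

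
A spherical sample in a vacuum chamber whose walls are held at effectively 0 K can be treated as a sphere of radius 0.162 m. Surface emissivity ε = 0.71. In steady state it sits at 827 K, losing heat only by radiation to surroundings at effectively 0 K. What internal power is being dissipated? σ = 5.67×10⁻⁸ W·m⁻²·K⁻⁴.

Steady state: P = εσA T⁴.
A = 4πr² = 0.3298 m²; T⁴ = (827)⁴ = 4.678×10¹¹ K⁴.
P = 0.71 × 5.67×10⁻⁸ × 0.3298 × 4.678×10¹¹.

P ≈ 6210 W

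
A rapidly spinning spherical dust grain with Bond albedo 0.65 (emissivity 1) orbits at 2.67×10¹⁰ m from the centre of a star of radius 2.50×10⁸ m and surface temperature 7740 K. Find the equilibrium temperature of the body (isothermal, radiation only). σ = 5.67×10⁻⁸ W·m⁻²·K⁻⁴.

T ≈ 407 K

The star's surface emits σT_*⁴; at distance d the flux is S = σT_*⁴(R_*/d)².
S = 5.67×10⁻⁸·(7740)⁴·(2.50×10⁸/2.67×10¹⁰)² = 17840 W/m².
For an isothermal sphere T⁴ = (1−a)S/(4σ) = 2.753×10¹⁰ K⁴.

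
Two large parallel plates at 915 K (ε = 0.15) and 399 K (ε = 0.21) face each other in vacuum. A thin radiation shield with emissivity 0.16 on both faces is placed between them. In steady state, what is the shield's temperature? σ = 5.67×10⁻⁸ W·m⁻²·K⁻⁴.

In steady state the net flux on the hot side equals that on the cold side.
σ(T₁⁴−T_s⁴)/D₁ = σ(T_s⁴−T₂⁴)/D₂, with D₁ = 1/ε₁+1/ε_s−1 = 11.92, D₂ = 1/ε_s+1/ε₂−1 = 10.01.
Solve for T_s⁴: T_s⁴ = (D₂·T₁⁴ + D₁·T₂⁴)/(D₁+D₂) = 3.338×10¹¹ K⁴.

T_s ≈ 760 K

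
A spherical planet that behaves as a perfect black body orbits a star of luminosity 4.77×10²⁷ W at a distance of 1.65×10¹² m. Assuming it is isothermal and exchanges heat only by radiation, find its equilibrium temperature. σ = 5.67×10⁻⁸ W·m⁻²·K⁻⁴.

T ≈ 157 K

First find the stellar flux at distance d: S = L/(4πd²) = 4.77×10²⁷/(4π·(1.65×10¹²)²) = 139.4 W/m².
For an isothermal sphere, absorbed (1−a)S·πr² = emitted σ·4πr²·T⁴, so T⁴ = (1−a)S/(4σ).
T⁴ = 1.00·139.4/(4·5.67×10⁻⁸) = 6.147×10⁸ K⁴.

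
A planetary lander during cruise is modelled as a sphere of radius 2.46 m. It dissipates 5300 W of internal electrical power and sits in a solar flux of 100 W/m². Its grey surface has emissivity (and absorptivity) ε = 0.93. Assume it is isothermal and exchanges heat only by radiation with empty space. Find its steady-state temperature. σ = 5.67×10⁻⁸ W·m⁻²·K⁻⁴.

At steady state, absorbed solar power + internal power = radiated power.
Absorbed: α·S·A_cross = 0.93·100·19.01 = 1768 W (cross-section πr²).
Total input = 1768 + 5300 = 7068 W.
Radiated: εσ·A_surf·T⁴ with A_surf = 4πr² = 76.05 m².
T⁴ = 7068/(0.93·5.67×10⁻⁸·76.05) = 1.763×10⁹ K⁴.

T ≈ 205 K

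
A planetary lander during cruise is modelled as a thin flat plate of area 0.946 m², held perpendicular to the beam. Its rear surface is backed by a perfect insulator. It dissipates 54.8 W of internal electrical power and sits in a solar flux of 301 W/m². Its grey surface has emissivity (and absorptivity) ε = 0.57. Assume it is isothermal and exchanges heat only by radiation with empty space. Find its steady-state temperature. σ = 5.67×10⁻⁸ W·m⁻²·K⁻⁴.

T ≈ 290 K

At steady state, absorbed solar power + internal power = radiated power.
Absorbed: α·S·A_cross = 0.57·301·0.9460 = 162.3 W (cross-section A).
Total input = 162.3 + 54.8 = 217.1 W.
Radiated: εσ·A_surf·T⁴ with A_surf = A = 0.9460 m².
T⁴ = 217.1/(0.57·5.67×10⁻⁸·0.9460) = 7.101×10⁹ K⁴.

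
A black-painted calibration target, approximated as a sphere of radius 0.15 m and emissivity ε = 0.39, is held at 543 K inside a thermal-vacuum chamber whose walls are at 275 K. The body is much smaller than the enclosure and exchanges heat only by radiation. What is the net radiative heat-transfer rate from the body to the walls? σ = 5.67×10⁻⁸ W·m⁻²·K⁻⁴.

For a small grey body in a large enclosure: P_net = εσA(T_body⁴ − T_wall⁴).
A = 4πr² = 0.2827 m²; T_body⁴ − T_wall⁴ = 8.694×10¹⁰ − 5.719×10⁹ = 8.122×10¹⁰ K⁴.
|P_net| = 0.39·5.67×10⁻⁸·0.2827·8.122×10¹⁰.

P_net ≈ 508 W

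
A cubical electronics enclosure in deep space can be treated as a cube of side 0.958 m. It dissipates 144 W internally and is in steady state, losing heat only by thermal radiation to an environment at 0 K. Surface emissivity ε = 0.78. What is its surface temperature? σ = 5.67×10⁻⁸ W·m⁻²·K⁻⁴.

Steady state: internal power = radiated power, P = εσA T⁴.
Radiating area A = 6L² = 5.507 m².
T⁴ = P/(εσA) = 144/(0.78·5.67×10⁻⁸·5.507) = 5.913×10⁸ K⁴.
T = (5.913×10⁸)^(1/4).

T ≈ 156 K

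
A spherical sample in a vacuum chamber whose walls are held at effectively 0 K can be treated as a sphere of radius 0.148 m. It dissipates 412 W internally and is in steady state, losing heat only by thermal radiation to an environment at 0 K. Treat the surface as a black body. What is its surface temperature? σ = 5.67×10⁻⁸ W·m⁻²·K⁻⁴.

Steady state: internal power = radiated power, P = εσA T⁴.
Radiating area A = 4πr² = 0.2753 m².
T⁴ = P/(εσA) = 412/(1.0·5.67×10⁻⁸·0.2753) = 2.640×10¹⁰ K⁴.
T = (2.640×10¹⁰)^(1/4).

T ≈ 403 K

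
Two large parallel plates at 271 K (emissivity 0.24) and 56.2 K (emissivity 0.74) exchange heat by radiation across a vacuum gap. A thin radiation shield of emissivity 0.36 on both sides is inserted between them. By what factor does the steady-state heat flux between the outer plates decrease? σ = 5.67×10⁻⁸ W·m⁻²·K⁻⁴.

factor ≈ 2.01

Without shield: q₀ = σΔ(T⁴)/(1/ε₁+1/ε₂−1) with denominator 4.518.
With shield the two gaps are in series; the resistances add: (1/ε₁+1/ε_s−1)+(1/ε_s+1/ε₂−1) = 5.944+3.129 = 9.074.
Heat-flux ratio q₀/q = 9.074/4.518.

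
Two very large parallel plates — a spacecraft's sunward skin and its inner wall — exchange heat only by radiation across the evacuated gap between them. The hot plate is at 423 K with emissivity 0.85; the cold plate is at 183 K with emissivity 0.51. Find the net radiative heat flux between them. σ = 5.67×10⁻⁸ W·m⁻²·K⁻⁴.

q ≈ 820 W/m²

For two infinite grey parallel plates, q = σ(T₁⁴ − T₂⁴)/(1/ε₁ + 1/ε₂ − 1).
T₁⁴ − T₂⁴ = 3.202×10¹⁰ − 1.122×10⁹ = 3.089×10¹⁰ K⁴.
1/ε₁ + 1/ε₂ − 1 = 1.176 + 1.961 − 1 = 2.137.
q = 5.67×10⁻⁸ × 3.089×10¹⁰ / 2.137.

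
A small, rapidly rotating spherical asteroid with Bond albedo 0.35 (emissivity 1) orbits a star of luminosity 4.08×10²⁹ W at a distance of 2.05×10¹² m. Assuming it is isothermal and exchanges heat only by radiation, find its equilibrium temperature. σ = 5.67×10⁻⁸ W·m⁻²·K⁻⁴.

First find the stellar flux at distance d: S = L/(4πd²) = 4.08×10²⁹/(4π·(2.05×10¹²)²) = 7726 W/m².
For an isothermal sphere, absorbed (1−a)S·πr² = emitted σ·4πr²·T⁴, so T⁴ = (1−a)S/(4σ).
T⁴ = 0.650·7726/(4·5.67×10⁻⁸) = 2.214×10¹⁰ K⁴.

T ≈ 386 K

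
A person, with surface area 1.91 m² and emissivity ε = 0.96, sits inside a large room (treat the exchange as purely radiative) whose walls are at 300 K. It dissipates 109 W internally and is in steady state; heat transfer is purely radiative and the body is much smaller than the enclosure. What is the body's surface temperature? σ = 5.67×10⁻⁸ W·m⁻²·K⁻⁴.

T ≈ 309 K

For a small grey body in a large enclosure, net radiated power = εσA(T⁴ − T_w⁴).
Steady state: P = εσA(T⁴ − T_w⁴) with A = 1.91 m².
T⁴ = P/(εσA) + T_w⁴ = 109/(0.96·5.67×10⁻⁸·1.910) + (300)⁴
    = 1.048×10⁹ + 8.100×10⁹ = 9.148×10⁹ K⁴.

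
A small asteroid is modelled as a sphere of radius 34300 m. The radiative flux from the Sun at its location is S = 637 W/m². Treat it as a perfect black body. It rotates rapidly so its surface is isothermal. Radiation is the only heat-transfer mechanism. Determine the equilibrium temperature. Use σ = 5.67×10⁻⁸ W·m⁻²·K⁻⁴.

At equilibrium, absorbed power = emitted power.
Absorbing cross-section = πr² = 3.696×10⁹ m²; emitting surface = 4πr² = 1.478×10¹⁰ m² (ratio 4).
S·A_cross = εσ·A_surf·T⁴  ⇒  T⁴ = S/(4σ).
T⁴ = 1.00·637/(4·5.67×10⁻⁸) = 2.809×10⁹ K⁴.
T = (2.809×10⁹)^(1/4).

T ≈ 230 K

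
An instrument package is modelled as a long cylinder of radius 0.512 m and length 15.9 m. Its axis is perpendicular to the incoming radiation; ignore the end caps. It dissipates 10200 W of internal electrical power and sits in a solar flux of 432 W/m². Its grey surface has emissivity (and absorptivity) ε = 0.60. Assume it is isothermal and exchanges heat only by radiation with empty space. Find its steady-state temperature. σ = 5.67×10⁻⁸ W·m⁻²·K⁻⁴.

T ≈ 302 K

At steady state, absorbed solar power + internal power = radiated power.
Absorbed: α·S·A_cross = 0.60·432·16.28 = 4220 W (cross-section 2rL).
Total input = 4220 + 10200 = 14420 W.
Radiated: εσ·A_surf·T⁴ with A_surf = 2πrL = 51.15 m².
T⁴ = 14420/(0.60·5.67×10⁻⁸·51.15) = 8.287×10⁹ K⁴.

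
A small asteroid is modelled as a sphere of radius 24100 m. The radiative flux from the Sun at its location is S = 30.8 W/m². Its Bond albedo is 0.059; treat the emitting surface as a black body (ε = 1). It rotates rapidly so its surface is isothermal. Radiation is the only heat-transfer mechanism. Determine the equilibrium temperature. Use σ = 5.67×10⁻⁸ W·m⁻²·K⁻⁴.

T ≈ 106 K

At equilibrium, absorbed power = emitted power.
Absorbing cross-section = πr² = 1.825×10⁹ m²; emitting surface = 4πr² = 7.299×10⁹ m² (ratio 4).
(1−a)S·A_cross = εσ·A_surf·T⁴  ⇒  T⁴ = (1−a)S/(4σ).
T⁴ = 0.941·30.8/(4·5.67×10⁻⁸) = 1.278×10⁸ K⁴.
T = (1.278×10⁸)^(1/4).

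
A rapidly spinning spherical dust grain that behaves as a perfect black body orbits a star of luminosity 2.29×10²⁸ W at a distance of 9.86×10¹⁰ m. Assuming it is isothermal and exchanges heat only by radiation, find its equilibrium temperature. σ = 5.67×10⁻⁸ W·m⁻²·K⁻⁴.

First find the stellar flux at distance d: S = L/(4πd²) = 2.29×10²⁸/(4π·(9.86×10¹⁰)²) = 1.874×10⁵ W/m².
For an isothermal sphere, absorbed (1−a)S·πr² = emitted σ·4πr²·T⁴, so T⁴ = (1−a)S/(4σ).
T⁴ = 1.00·1.874×10⁵/(4·5.67×10⁻⁸) = 8.265×10¹¹ K⁴.

T ≈ 953 K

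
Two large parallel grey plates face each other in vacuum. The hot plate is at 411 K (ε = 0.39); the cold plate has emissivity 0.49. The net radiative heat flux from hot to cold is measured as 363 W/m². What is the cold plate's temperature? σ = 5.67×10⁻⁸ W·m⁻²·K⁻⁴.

q = σ(T₁⁴ − T₂⁴)/(1/ε₁ + 1/ε₂ − 1); denominator = 3.605.
T₂⁴ = T₁⁴ − q·(1/ε₁+1/ε₂−1)/σ = 2.853×10¹⁰ − 363·3.605/5.67×10⁻⁸
    = 5.455×10⁹ K⁴.

T₂ ≈ 272 K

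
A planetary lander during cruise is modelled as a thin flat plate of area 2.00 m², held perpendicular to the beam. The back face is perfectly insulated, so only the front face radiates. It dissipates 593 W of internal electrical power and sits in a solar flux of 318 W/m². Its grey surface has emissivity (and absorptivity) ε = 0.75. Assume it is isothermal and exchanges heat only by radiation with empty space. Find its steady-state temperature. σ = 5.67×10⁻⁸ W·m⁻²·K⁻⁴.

At steady state, absorbed solar power + internal power = radiated power.
Absorbed: α·S·A_cross = 0.75·318·2.000 = 477.0 W (cross-section A).
Total input = 477.0 + 593 = 1070 W.
Radiated: εσ·A_surf·T⁴ with A_surf = A = 2.000 m².
T⁴ = 1070/(0.75·5.67×10⁻⁸·2.000) = 1.258×10¹⁰ K⁴.

T ≈ 335 K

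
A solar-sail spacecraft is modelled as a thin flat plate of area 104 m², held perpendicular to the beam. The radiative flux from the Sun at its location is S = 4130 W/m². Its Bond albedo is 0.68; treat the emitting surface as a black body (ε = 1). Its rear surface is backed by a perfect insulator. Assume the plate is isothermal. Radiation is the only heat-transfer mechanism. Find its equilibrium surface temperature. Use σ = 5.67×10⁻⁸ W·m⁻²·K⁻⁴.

At equilibrium, absorbed power = emitted power.
Absorbing cross-section = A = 104.0 m²; emitting surface = A = 104.0 m² (ratio 1).
(1−a)S·A_cross = εσ·A_surf·T⁴  ⇒  T⁴ = (1−a)S/(1σ).
T⁴ = 0.320·4130/(1·5.67×10⁻⁸) = 2.331×10¹⁰ K⁴.
T = (2.331×10¹⁰)^(1/4).

T ≈ 391 K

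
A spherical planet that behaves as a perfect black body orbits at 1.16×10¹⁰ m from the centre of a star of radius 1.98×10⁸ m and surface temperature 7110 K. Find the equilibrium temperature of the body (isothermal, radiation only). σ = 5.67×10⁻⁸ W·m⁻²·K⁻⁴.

T ≈ 657 K

The star's surface emits σT_*⁴; at distance d the flux is S = σT_*⁴(R_*/d)².
S = 5.67×10⁻⁸·(7110)⁴·(1.98×10⁸/1.16×10¹⁰)² = 42220 W/m².
For an isothermal sphere T⁴ = (1−a)S/(4σ) = 1.861×10¹¹ K⁴.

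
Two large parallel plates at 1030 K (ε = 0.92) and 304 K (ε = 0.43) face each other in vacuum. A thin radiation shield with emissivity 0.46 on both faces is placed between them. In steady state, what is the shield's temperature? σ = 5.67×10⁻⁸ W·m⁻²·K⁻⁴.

In steady state the net flux on the hot side equals that on the cold side.
σ(T₁⁴−T_s⁴)/D₁ = σ(T_s⁴−T₂⁴)/D₂, with D₁ = 1/ε₁+1/ε_s−1 = 2.261, D₂ = 1/ε_s+1/ε₂−1 = 3.499.
Solve for T_s⁴: T_s⁴ = (D₂·T₁⁴ + D₁·T₂⁴)/(D₁+D₂) = 6.871×10¹¹ K⁴.

T_s ≈ 910 K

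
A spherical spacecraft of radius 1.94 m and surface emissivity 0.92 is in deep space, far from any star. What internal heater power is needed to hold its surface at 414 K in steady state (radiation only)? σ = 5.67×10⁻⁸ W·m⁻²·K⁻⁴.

P = εσ·4πr²·T⁴.
4πr² = 47.29 m²; T⁴ = 2.938×10¹⁰ K⁴.
P = 0.92·5.67×10⁻⁸·47.29·2.938×10¹⁰.

P ≈ 72500 W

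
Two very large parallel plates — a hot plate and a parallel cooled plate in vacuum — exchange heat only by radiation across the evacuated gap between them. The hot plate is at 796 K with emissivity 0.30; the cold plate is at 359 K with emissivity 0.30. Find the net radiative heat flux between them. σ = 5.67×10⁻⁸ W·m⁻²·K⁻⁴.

For two infinite grey parallel plates, q = σ(T₁⁴ − T₂⁴)/(1/ε₁ + 1/ε₂ − 1).
T₁⁴ − T₂⁴ = 4.015×10¹¹ − 1.661×10¹⁰ = 3.849×10¹¹ K⁴.
1/ε₁ + 1/ε₂ − 1 = 3.333 + 3.333 − 1 = 5.667.
q = 5.67×10⁻⁸ × 3.849×10¹¹ / 5.667.

q ≈ 3850 W/m²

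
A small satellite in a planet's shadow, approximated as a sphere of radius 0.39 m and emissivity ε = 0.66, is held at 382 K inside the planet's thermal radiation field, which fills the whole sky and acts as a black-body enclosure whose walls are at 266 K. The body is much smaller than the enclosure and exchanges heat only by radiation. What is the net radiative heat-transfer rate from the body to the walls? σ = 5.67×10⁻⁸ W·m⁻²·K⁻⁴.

P_net ≈ 1160 W

For a small grey body in a large enclosure: P_net = εσA(T_body⁴ − T_wall⁴).
A = 4πr² = 1.911 m²; T_body⁴ − T_wall⁴ = 2.129×10¹⁰ − 5.006×10⁹ = 1.629×10¹⁰ K⁴.
|P_net| = 0.66·5.67×10⁻⁸·1.911·1.629×10¹⁰.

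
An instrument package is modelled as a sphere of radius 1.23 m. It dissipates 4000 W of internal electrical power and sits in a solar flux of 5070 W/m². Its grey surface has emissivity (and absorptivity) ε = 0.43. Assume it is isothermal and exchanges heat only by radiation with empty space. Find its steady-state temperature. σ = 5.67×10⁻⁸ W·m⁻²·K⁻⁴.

T ≈ 420 K

At steady state, absorbed solar power + internal power = radiated power.
Absorbed: α·S·A_cross = 0.43·5070·4.753 = 10360 W (cross-section πr²).
Total input = 10360 + 4000 = 14360 W.
Radiated: εσ·A_surf·T⁴ with A_surf = 4πr² = 19.01 m².
T⁴ = 14360/(0.43·5.67×10⁻⁸·19.01) = 3.098×10¹⁰ K⁴.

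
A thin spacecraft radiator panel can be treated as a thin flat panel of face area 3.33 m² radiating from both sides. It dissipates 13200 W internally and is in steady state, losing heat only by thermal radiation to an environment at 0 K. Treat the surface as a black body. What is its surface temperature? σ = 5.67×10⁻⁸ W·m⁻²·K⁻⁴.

T ≈ 432 K

Steady state: internal power = radiated power, P = εσA T⁴.
Radiating area A = 2·3.33 = 6.660 m².
T⁴ = P/(εσA) = 13200/(1.0·5.67×10⁻⁸·6.660) = 3.496×10¹⁰ K⁴.
T = (3.496×10¹⁰)^(1/4).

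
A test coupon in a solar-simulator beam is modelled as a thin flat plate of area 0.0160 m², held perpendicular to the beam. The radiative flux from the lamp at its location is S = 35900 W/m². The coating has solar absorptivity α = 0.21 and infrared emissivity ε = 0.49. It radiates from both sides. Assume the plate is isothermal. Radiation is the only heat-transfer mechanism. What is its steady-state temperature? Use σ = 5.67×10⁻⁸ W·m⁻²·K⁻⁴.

T ≈ 607 K

At equilibrium, absorbed power = emitted power.
Absorbing cross-section = A = 0.01600 m²; emitting surface = 2A = 0.03200 m² (ratio 2).
αS·A_cross = εσ·A_surf·T⁴  ⇒  T⁴ = αS/(ε·2σ).
T⁴ = 0.210·35900/(0.49·2·5.67×10⁻⁸) = 1.357×10¹¹ K⁴.
T = (1.357×10¹¹)^(1/4).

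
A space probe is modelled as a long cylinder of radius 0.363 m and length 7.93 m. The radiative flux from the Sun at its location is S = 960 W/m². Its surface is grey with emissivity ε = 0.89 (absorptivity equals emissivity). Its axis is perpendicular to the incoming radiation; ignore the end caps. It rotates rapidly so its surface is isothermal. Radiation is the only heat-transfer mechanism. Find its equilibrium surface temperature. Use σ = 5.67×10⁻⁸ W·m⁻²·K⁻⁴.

At equilibrium, absorbed power = emitted power.
Absorbing cross-section = 2rL = 5.757 m²; emitting surface = 2πrL = 18.09 m² (ratio π).
εS·A_cross = εσ·A_surf·T⁴  ⇒  T⁴ = S/(πσ)   (ε cancels).
T⁴ = 960/(π·5.67×10⁻⁸) = 5.389×10⁹ K⁴.
T = (5.389×10⁹)^(1/4).

T ≈ 271 K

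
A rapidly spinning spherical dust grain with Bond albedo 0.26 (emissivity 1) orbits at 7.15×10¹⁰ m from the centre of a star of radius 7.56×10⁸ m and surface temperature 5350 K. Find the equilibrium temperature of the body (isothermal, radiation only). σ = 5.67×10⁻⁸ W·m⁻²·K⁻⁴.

T ≈ 361 K

The star's surface emits σT_*⁴; at distance d the flux is S = σT_*⁴(R_*/d)².
S = 5.67×10⁻⁸·(5350)⁴·(7.56×10⁸/7.15×10¹⁰)² = 5193 W/m².
For an isothermal sphere T⁴ = (1−a)S/(4σ) = 1.694×10¹⁰ K⁴.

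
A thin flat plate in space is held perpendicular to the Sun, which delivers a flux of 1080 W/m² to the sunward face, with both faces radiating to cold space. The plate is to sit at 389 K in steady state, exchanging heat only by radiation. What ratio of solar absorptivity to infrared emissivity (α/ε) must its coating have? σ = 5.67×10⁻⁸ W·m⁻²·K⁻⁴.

Balance: αS·A = εσ·2A·T⁴ ⇒ α/ε = 2σT⁴/S.
α/ε = 2·5.67×10⁻⁸·(389)⁴/1080 = 2·5.67×10⁻⁸·2.290×10¹⁰/1080.

α/ε ≈ 2.40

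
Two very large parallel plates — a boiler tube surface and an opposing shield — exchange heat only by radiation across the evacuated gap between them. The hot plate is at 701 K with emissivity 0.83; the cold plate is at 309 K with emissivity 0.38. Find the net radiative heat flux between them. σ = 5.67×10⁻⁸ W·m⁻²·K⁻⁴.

For two infinite grey parallel plates, q = σ(T₁⁴ − T₂⁴)/(1/ε₁ + 1/ε₂ − 1).
T₁⁴ − T₂⁴ = 2.415×10¹¹ − 9.117×10⁹ = 2.324×10¹¹ K⁴.
1/ε₁ + 1/ε₂ − 1 = 1.205 + 2.632 − 1 = 2.836.
q = 5.67×10⁻⁸ × 2.324×10¹¹ / 2.836.

q ≈ 4640 W/m²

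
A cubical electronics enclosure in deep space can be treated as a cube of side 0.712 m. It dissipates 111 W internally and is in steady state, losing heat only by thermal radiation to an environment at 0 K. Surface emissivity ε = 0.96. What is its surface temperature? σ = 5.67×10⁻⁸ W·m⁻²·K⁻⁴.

Steady state: internal power = radiated power, P = εσA T⁴.
Radiating area A = 6L² = 3.042 m².
T⁴ = P/(εσA) = 111/(0.96·5.67×10⁻⁸·3.042) = 6.704×10⁸ K⁴.
T = (6.704×10⁸)^(1/4).

T ≈ 161 K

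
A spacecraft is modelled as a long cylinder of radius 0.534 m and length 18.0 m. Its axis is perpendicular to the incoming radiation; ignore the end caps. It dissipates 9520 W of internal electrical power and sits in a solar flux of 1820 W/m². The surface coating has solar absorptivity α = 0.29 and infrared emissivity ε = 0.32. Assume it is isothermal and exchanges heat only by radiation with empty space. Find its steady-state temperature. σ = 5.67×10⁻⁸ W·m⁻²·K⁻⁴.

At steady state, absorbed solar power + internal power = radiated power.
Absorbed: α·S·A_cross = 0.29·1820·19.22 = 10150 W (cross-section 2rL).
Total input = 10150 + 9520 = 19670 W.
Radiated: εσ·A_surf·T⁴ with A_surf = 2πrL = 60.39 m².
T⁴ = 19670/(0.32·5.67×10⁻⁸·60.39) = 1.795×10¹⁰ K⁴.

T ≈ 366 K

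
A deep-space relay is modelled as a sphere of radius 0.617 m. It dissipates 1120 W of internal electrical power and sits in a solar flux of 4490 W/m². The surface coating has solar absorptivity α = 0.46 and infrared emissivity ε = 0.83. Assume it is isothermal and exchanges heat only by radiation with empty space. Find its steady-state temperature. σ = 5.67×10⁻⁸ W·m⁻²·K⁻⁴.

T ≈ 355 K

At steady state, absorbed solar power + internal power = radiated power.
Absorbed: α·S·A_cross = 0.46·4490·1.196 = 2470 W (cross-section πr²).
Total input = 2470 + 1120 = 3590 W.
Radiated: εσ·A_surf·T⁴ with A_surf = 4πr² = 4.784 m².
T⁴ = 3590/(0.83·5.67×10⁻⁸·4.784) = 1.595×10¹⁰ K⁴.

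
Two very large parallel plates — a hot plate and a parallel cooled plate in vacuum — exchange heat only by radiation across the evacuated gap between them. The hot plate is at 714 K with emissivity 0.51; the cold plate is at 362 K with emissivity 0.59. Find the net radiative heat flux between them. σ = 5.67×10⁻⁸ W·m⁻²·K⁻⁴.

q ≈ 5180 W/m²

For two infinite grey parallel plates, q = σ(T₁⁴ − T₂⁴)/(1/ε₁ + 1/ε₂ − 1).
T₁⁴ − T₂⁴ = 2.599×10¹¹ − 1.717×10¹⁰ = 2.427×10¹¹ K⁴.
1/ε₁ + 1/ε₂ − 1 = 1.961 + 1.695 − 1 = 2.656.
q = 5.67×10⁻⁸ × 2.427×10¹¹ / 2.656.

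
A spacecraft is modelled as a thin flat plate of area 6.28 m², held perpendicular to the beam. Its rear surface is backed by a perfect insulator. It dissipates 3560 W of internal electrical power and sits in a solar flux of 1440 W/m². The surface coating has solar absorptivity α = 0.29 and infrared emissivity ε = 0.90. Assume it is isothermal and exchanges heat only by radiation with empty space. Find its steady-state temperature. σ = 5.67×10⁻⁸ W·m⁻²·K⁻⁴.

At steady state, absorbed solar power + internal power = radiated power.
Absorbed: α·S·A_cross = 0.29·1440·6.280 = 2623 W (cross-section A).
Total input = 2623 + 3560 = 6183 W.
Radiated: εσ·A_surf·T⁴ with A_surf = A = 6.280 m².
T⁴ = 6183/(0.90·5.67×10⁻⁸·6.280) = 1.929×10¹⁰ K⁴.

T ≈ 373 K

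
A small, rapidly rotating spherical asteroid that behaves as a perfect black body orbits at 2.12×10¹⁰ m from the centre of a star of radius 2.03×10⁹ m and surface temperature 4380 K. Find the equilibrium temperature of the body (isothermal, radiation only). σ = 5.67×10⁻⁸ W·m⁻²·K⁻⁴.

T ≈ 958 K

The star's surface emits σT_*⁴; at distance d the flux is S = σT_*⁴(R_*/d)².
S = 5.67×10⁻⁸·(4380)⁴·(2.03×10⁹/2.12×10¹⁰)² = 1.913×10⁵ W/m².
For an isothermal sphere T⁴ = (1−a)S/(4σ) = 8.436×10¹¹ K⁴.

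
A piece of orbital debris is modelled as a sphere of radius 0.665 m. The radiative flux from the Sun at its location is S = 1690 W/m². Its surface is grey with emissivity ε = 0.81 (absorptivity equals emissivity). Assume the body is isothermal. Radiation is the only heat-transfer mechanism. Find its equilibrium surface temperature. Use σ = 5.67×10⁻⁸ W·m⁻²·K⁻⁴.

T ≈ 294 K

At equilibrium, absorbed power = emitted power.
Absorbing cross-section = πr² = 1.389 m²; emitting surface = 4πr² = 5.557 m² (ratio 4).
εS·A_cross = εσ·A_surf·T⁴  ⇒  T⁴ = S/(4σ)   (ε cancels).
T⁴ = 1690/(4·5.67×10⁻⁸) = 7.451×10⁹ K⁴.
T = (7.451×10⁹)^(1/4).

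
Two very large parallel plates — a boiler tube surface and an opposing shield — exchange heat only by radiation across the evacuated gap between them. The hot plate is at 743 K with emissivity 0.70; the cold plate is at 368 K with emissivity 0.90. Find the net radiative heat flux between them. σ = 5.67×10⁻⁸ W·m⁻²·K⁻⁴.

For two infinite grey parallel plates, q = σ(T₁⁴ − T₂⁴)/(1/ε₁ + 1/ε₂ − 1).
T₁⁴ − T₂⁴ = 3.048×10¹¹ − 1.834×10¹⁰ = 2.864×10¹¹ K⁴.
1/ε₁ + 1/ε₂ − 1 = 1.429 + 1.111 − 1 = 1.540.
q = 5.67×10⁻⁸ × 2.864×10¹¹ / 1.540.

q ≈ 10500 W/m²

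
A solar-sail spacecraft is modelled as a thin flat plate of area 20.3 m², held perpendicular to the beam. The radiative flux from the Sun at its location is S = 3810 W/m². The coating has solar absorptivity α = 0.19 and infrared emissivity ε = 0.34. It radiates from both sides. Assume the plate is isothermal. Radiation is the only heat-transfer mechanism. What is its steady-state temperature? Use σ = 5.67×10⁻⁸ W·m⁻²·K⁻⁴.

At equilibrium, absorbed power = emitted power.
Absorbing cross-section = A = 20.30 m²; emitting surface = 2A = 40.60 m² (ratio 2).
αS·A_cross = εσ·A_surf·T⁴  ⇒  T⁴ = αS/(ε·2σ).
T⁴ = 0.190·3810/(0.34·2·5.67×10⁻⁸) = 1.878×10¹⁰ K⁴.
T = (1.878×10¹⁰)^(1/4).

T ≈ 370 K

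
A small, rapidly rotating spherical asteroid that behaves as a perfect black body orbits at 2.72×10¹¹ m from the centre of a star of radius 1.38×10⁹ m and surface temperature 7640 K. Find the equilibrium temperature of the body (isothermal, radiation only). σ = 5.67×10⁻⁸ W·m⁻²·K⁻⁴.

The star's surface emits σT_*⁴; at distance d the flux is S = σT_*⁴(R_*/d)².
S = 5.67×10⁻⁸·(7640)⁴·(1.38×10⁹/2.72×10¹¹)² = 4973 W/m².
For an isothermal sphere T⁴ = (1−a)S/(4σ) = 2.192×10¹⁰ K⁴.

T ≈ 385 K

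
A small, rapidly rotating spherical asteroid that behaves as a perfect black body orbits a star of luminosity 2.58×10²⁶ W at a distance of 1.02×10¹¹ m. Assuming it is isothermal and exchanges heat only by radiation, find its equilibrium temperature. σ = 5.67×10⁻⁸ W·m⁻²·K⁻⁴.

T ≈ 305 K

First find the stellar flux at distance d: S = L/(4πd²) = 2.58×10²⁶/(4π·(1.02×10¹¹)²) = 1973 W/m².
For an isothermal sphere, absorbed (1−a)S·πr² = emitted σ·4πr²·T⁴, so T⁴ = (1−a)S/(4σ).
T⁴ = 1.00·1973/(4·5.67×10⁻⁸) = 8.701×10⁹ K⁴.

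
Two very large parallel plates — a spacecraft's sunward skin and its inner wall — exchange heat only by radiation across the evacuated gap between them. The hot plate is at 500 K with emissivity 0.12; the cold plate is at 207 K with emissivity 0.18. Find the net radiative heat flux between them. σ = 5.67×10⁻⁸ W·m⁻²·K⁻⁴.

q ≈ 267 W/m²

For two infinite grey parallel plates, q = σ(T₁⁴ − T₂⁴)/(1/ε₁ + 1/ε₂ − 1).
T₁⁴ − T₂⁴ = 6.250×10¹⁰ − 1.836×10⁹ = 6.066×10¹⁰ K⁴.
1/ε₁ + 1/ε₂ − 1 = 8.333 + 5.556 − 1 = 12.89.
q = 5.67×10⁻⁸ × 6.066×10¹⁰ / 12.89.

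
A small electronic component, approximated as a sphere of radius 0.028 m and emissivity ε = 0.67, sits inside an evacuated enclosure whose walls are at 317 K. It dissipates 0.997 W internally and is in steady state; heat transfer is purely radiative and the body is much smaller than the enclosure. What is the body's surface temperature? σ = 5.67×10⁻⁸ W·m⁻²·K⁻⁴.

T ≈ 336 K

For a small grey body in a large enclosure, net radiated power = εσA(T⁴ − T_w⁴).
Steady state: P = εσA(T⁴ − T_w⁴) with A = 4πr² = 0.009852 m².
T⁴ = P/(εσA) + T_w⁴ = 0.997/(0.67·5.67×10⁻⁸·0.009852) + (317)⁴
    = 2.664×10⁹ + 1.010×10¹⁰ = 1.276×10¹⁰ K⁴.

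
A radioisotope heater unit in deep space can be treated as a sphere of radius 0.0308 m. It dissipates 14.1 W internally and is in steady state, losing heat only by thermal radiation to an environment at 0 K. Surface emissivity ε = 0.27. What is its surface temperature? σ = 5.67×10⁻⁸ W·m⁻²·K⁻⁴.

Steady state: internal power = radiated power, P = εσA T⁴.
Radiating area A = 4πr² = 0.01192 m².
T⁴ = P/(εσA) = 14.1/(0.27·5.67×10⁻⁸·0.01192) = 7.726×10¹⁰ K⁴.
T = (7.726×10¹⁰)^(1/4).

T ≈ 527 K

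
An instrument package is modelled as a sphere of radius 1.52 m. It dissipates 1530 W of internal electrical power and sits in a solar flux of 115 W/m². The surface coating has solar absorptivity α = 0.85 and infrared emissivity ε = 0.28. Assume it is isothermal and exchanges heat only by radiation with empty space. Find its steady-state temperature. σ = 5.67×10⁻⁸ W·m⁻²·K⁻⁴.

At steady state, absorbed solar power + internal power = radiated power.
Absorbed: α·S·A_cross = 0.85·115·7.258 = 709.5 W (cross-section πr²).
Total input = 709.5 + 1530 = 2240 W.
Radiated: εσ·A_surf·T⁴ with A_surf = 4πr² = 29.03 m².
T⁴ = 2240/(0.28·5.67×10⁻⁸·29.03) = 4.859×10⁹ K⁴.

T ≈ 264 K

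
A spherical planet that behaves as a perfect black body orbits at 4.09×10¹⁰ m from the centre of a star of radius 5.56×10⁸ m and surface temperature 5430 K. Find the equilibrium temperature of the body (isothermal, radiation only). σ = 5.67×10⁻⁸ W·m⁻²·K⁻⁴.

T ≈ 448 K

The star's surface emits σT_*⁴; at distance d the flux is S = σT_*⁴(R_*/d)².
S = 5.67×10⁻⁸·(5430)⁴·(5.56×10⁸/4.09×10¹⁰)² = 9109 W/m².
For an isothermal sphere T⁴ = (1−a)S/(4σ) = 4.016×10¹⁰ K⁴.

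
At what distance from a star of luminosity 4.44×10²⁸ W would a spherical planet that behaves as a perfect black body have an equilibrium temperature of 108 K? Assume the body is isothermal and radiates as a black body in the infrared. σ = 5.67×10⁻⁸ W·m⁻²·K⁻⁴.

For an isothermal black-emitting sphere, (1−a)S·πr² = σ·4πr²·T⁴ ⇒ S = 4σT⁴/(1−a).
S = 4·5.67×10⁻⁸·(108)⁴/1.00 = 30.86 W/m².
Flux falls as S = L/(4πd²), so d = √(L/(4πS)) = √(4.44×10²⁸/(4π·30.86)).

d ≈ 1.07×10¹³ m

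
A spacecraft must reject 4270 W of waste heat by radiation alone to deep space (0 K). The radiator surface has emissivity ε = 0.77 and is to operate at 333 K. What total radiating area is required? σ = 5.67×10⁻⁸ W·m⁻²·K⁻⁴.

P = εσA T⁴ ⇒ A = P/(εσT⁴).
T⁴ = 1.230×10¹⁰ K⁴.
A = 4270/(0.77 × 5.67×10⁻⁸ × 1.230×10¹⁰).

A ≈ 7.95 m²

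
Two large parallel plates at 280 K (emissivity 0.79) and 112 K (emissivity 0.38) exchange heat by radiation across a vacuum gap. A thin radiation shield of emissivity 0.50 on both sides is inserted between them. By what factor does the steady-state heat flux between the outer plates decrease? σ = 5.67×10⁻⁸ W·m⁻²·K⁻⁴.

Without shield: q₀ = σΔ(T⁴)/(1/ε₁+1/ε₂−1) with denominator 2.897.
With shield the two gaps are in series; the resistances add: (1/ε₁+1/ε_s−1)+(1/ε_s+1/ε₂−1) = 2.266+3.632 = 5.897.
Heat-flux ratio q₀/q = 5.897/2.897.

factor ≈ 2.04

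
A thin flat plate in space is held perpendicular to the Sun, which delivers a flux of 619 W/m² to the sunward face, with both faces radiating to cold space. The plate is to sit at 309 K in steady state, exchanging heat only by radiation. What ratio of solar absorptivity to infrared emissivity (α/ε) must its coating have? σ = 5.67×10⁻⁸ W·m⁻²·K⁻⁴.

α/ε ≈ 1.67

Balance: αS·A = εσ·2A·T⁴ ⇒ α/ε = 2σT⁴/S.
α/ε = 2·5.67×10⁻⁸·(309)⁴/619 = 2·5.67×10⁻⁸·9.117×10⁹/619.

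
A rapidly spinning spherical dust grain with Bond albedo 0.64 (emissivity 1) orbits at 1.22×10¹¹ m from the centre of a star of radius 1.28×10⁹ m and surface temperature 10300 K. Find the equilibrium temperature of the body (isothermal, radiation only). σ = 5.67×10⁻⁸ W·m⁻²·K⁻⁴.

The star's surface emits σT_*⁴; at distance d the flux is S = σT_*⁴(R_*/d)².
S = 5.67×10⁻⁸·(10300)⁴·(1.28×10⁹/1.22×10¹¹)² = 70250 W/m².
For an isothermal sphere T⁴ = (1−a)S/(4σ) = 1.115×10¹¹ K⁴.

T ≈ 578 K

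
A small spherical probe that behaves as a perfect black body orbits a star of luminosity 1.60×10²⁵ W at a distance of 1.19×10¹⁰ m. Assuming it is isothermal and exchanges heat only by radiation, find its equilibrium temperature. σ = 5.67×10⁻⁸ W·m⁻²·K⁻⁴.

First find the stellar flux at distance d: S = L/(4πd²) = 1.60×10²⁵/(4π·(1.19×10¹⁰)²) = 8991 W/m².
For an isothermal sphere, absorbed (1−a)S·πr² = emitted σ·4πr²·T⁴, so T⁴ = (1−a)S/(4σ).
T⁴ = 1.00·8991/(4·5.67×10⁻⁸) = 3.964×10¹⁰ K⁴.

T ≈ 446 K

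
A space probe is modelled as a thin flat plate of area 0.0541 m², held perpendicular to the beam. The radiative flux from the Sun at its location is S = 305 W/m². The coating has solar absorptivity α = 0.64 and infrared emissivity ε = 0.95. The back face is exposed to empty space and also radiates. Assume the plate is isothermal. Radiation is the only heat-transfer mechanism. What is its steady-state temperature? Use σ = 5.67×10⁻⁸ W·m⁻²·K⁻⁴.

At equilibrium, absorbed power = emitted power.
Absorbing cross-section = A = 0.05410 m²; emitting surface = 2A = 0.1082 m² (ratio 2).
αS·A_cross = εσ·A_surf·T⁴  ⇒  T⁴ = αS/(ε·2σ).
T⁴ = 0.640·305/(0.95·2·5.67×10⁻⁸) = 1.812×10⁹ K⁴.
T = (1.812×10⁹)^(1/4).

T ≈ 206 K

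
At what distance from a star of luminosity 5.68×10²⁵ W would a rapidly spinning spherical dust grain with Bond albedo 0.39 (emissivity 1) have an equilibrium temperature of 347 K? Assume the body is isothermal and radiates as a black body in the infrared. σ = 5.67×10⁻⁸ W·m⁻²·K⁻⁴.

d ≈ 2.90×10¹⁰ m

For an isothermal black-emitting sphere, (1−a)S·πr² = σ·4πr²·T⁴ ⇒ S = 4σT⁴/(1−a).
S = 4·5.67×10⁻⁸·(347)⁴/0.610 = 5391 W/m².
Flux falls as S = L/(4πd²), so d = √(L/(4πS)) = √(5.68×10²⁵/(4π·5391)).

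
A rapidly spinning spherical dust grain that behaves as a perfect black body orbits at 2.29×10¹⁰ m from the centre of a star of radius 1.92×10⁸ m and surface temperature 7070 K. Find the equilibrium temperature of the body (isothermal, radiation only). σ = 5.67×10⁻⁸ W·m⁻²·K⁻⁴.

T ≈ 458 K

The star's surface emits σT_*⁴; at distance d the flux is S = σT_*⁴(R_*/d)².
S = 5.67×10⁻⁸·(7070)⁴·(1.92×10⁸/2.29×10¹⁰)² = 9958 W/m².
For an isothermal sphere T⁴ = (1−a)S/(4σ) = 4.391×10¹⁰ K⁴.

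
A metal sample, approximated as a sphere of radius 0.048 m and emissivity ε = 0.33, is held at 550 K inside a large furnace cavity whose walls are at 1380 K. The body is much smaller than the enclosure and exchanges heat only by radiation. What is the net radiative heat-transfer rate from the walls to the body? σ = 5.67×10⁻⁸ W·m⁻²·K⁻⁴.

For a small grey body in a large enclosure: P_net = εσA(T_body⁴ − T_wall⁴).
A = 4πr² = 0.02895 m²; T_body⁴ − T_wall⁴ = 9.151×10¹⁰ − 3.627×10¹² = -3.535×10¹² K⁴.
|P_net| = 0.33·5.67×10⁻⁸·0.02895·3.535×10¹².

P_net ≈ 1920 W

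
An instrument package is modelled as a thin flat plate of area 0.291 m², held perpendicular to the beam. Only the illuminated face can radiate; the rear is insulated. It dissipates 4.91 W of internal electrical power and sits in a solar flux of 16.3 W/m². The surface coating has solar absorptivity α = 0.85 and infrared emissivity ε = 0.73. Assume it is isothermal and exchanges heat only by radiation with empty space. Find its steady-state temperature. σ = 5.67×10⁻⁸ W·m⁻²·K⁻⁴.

At steady state, absorbed solar power + internal power = radiated power.
Absorbed: α·S·A_cross = 0.85·16.3·0.2910 = 4.032 W (cross-section A).
Total input = 4.032 + 4.91 = 8.942 W.
Radiated: εσ·A_surf·T⁴ with A_surf = A = 0.2910 m².
T⁴ = 8.942/(0.73·5.67×10⁻⁸·0.2910) = 7.424×10⁸ K⁴.

T ≈ 165 K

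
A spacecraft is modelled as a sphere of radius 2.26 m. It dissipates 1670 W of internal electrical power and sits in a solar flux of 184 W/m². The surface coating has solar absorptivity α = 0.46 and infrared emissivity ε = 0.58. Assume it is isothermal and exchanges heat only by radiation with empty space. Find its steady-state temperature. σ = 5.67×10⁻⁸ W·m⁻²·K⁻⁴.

T ≈ 195 K

At steady state, absorbed solar power + internal power = radiated power.
Absorbed: α·S·A_cross = 0.46·184·16.05 = 1358 W (cross-section πr²).
Total input = 1358 + 1670 = 3028 W.
Radiated: εσ·A_surf·T⁴ with A_surf = 4πr² = 64.18 m².
T⁴ = 3028/(0.58·5.67×10⁻⁸·64.18) = 1.435×10⁹ K⁴.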